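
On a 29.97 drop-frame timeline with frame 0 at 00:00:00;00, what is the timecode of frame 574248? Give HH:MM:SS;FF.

Each 10-minute DF block holds 10 × 60 × 30 − 9 × 2 = 17982 frames. 574248 ÷ 17982 → 31 full blocks, remainder 16806.
Within the partial block the first minute is 1800 frames and each further minute 1798, so 9 further minute boundaries passed. Total skipped labels = 18 × 31 + 2 × 9 = 576.
Non-drop label index = 574248 + 576 = 574824; at 30 labels/s that is 05:19:20:24, i.e. DF 05:19:20;24.

05:19:20;24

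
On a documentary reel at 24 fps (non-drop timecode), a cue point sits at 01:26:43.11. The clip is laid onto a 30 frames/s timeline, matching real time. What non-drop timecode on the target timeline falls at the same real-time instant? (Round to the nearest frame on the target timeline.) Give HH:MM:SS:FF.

01:26:43:14

Source frame index: (1×3600 + 26×60 + 43) × 24 + 11 = 124883.
Real time: 124883 / (24) = 124883/24 s.
Target frame: (124883/24) × (30) = 624415/4 ≈ 156103.750 → 156104.
At 30 labels/s: frame 156104 → 01:26:43:14.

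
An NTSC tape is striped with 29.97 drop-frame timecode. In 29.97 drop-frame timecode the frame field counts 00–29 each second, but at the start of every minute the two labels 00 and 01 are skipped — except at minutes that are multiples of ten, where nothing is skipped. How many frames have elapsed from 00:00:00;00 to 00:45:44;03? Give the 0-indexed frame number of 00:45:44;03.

82241

Complete 10-minute blocks: 4, each 17982 frames → 71928.
Remaining 5 whole minutes in the current block: 1800 + 4 × 1798 = 8992 frames.
Within the current minute: 44 × 30 + 3 − 2 = 1321 (labels ;00/;01 skipped at this minute). Total = 71928 + 8992 + 1321 = 82241.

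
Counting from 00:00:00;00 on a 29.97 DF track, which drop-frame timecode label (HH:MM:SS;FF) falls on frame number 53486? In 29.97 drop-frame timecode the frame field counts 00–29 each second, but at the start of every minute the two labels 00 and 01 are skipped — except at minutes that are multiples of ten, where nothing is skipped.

00:29:44;20

Each 10-minute DF block holds 10 × 60 × 30 − 9 × 2 = 17982 frames. 53486 ÷ 17982 → 2 full blocks, remainder 17522.
Within the partial block the first minute is 1800 frames and each further minute 1798, so 9 further minute boundaries passed. Total skipped labels = 18 × 2 + 2 × 9 = 54.
Non-drop label index = 53486 + 54 = 53540; at 30 labels/s that is 00:29:44:20, i.e. DF 00:29:44;20.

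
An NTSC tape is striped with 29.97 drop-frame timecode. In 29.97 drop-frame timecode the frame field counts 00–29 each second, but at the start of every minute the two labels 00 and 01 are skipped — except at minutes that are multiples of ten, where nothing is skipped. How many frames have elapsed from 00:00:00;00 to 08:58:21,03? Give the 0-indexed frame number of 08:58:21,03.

As if non-drop at 30 labels/s: (8 × 3600 + 58 × 60 + 21) × 30 + 3 = 969033.
Minute boundaries passed: 538; those not divisible by 10: 538 − 53 = 485; dropped labels = 2 × 485 = 970.
Actual frame index = 969033 − 970 = 968063.

968063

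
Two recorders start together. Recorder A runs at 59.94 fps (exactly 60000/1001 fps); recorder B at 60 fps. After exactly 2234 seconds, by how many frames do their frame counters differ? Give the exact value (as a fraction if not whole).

134040/1001 frames

A emits 60000/1001 × 2234 = 134040000/1001 frames; B emits 60 × 2234 = 134040.
Difference = 134040/1001 frames (≈ 133.9061); B is ahead of A.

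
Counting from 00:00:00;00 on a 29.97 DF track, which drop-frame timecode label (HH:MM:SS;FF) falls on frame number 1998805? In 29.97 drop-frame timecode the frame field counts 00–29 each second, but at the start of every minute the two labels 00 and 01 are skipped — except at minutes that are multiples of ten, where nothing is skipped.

Ten DF minutes hold 17982 frames, so frame 1998805 lies in block 111 (frames 1996002–2013983) with 2803 frames into that block.
The block's first minute is 1800 frames and the rest 1798 each; 2803 frames reaches minute 1, so 111 × 18 + 1 × 2 = 2000 labels have been skipped so far.
Adding those back, label number 1998805 + 2000 = 2000805 at 30 labels/s is 66693 s + 15 f = 18 h 31 min 33 s frame 15, i.e. 18:31:33;15.

18:31:33;15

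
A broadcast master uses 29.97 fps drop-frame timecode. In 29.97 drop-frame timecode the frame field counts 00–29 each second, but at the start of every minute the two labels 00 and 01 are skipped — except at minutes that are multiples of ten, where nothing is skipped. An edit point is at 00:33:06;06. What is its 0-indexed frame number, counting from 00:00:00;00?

As if non-drop at 30 labels/s: (0 × 3600 + 33 × 60 + 6) × 30 + 6 = 59586.
Minute boundaries passed: 33; those not divisible by 10: 33 − 3 = 30; dropped labels = 2 × 30 = 60.
Actual frame index = 59586 − 60 = 59526.

59526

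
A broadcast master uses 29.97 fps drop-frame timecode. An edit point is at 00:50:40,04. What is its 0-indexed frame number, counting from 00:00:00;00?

91114

As if non-drop at 30 labels/s: (0 × 3600 + 50 × 60 + 40) × 30 + 4 = 91204.
Minute boundaries passed: 50; those not divisible by 10: 50 − 5 = 45; dropped labels = 2 × 45 = 90.
Actual frame index = 91204 − 90 = 91114.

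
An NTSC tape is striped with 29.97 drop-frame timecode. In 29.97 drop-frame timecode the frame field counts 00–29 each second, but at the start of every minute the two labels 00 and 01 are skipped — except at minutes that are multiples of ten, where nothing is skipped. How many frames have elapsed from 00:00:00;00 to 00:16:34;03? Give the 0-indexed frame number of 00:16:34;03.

29793

Complete 10-minute blocks: 1, each 17982 frames → 17982.
Remaining 6 whole minutes in the current block: 1800 + 5 × 1798 = 10790 frames.
Within the current minute: 34 × 30 + 3 − 2 = 1021 (labels ;00/;01 skipped at this minute). Total = 17982 + 10790 + 1021 = 29793.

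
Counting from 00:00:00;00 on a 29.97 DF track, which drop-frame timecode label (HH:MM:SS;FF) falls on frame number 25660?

Ten DF minutes hold 17982 frames, so frame 25660 lies in block 1 (frames 17982–35963) with 7678 frames into that block.
The block's first minute is 1800 frames and the rest 1798 each; 7678 frames reaches minute 4, so 1 × 18 + 4 × 2 = 26 labels have been skipped so far.
Adding those back, label number 25660 + 26 = 25686 at 30 labels/s is 856 s + 6 f = 0 h 14 min 16 s frame 6, i.e. 00:14:16;06.

00:14:16;06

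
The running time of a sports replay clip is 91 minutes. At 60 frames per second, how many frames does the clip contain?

91 min = 5460 s.
Frames = 5460 × 60 = 327600.

327600 frames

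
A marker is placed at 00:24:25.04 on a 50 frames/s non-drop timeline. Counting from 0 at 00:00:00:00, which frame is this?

Total seconds to the label: (0 × 3600 + 24 × 60 + 25) = 1465.
Frame index = 1465 × 50 + 4 = 73254.

73254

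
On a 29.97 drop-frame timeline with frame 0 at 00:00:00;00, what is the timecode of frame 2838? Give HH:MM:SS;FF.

00:01:34;20

Each 10-minute DF block holds 10 × 60 × 30 − 9 × 2 = 17982 frames. 2838 ÷ 17982 → 0 full blocks, remainder 2838.
Within the partial block the first minute is 1800 frames and each further minute 1798, so 1 further minute boundary passed. Total skipped labels = 18 × 0 + 2 × 1 = 2.
Non-drop label index = 2838 + 2 = 2840; at 30 labels/s that is 00:01:34:20, i.e. DF 00:01:34;20.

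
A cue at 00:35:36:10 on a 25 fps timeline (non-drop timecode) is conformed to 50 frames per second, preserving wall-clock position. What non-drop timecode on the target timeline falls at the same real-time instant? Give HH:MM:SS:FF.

00:35:36:20

Source frame index: (0×3600 + 35×60 + 36) × 25 + 10 = 53410.
Real time: 53410 / (25) = 10682/5 s.
Target frame: (10682/5) × (50) = 106820.
At 50 labels/s: frame 106820 → 00:35:36:20.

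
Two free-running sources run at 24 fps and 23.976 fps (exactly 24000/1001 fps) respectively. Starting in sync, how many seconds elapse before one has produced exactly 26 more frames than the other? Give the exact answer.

13013/12 seconds

The gap grows by |24000/1001 − 24| = 24/1001 frames per second.
Time for a 26-frame gap: 26 ÷ (24/1001) = 13013/12 s.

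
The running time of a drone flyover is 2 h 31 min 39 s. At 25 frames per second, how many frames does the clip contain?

2 h 31 min 39 s = 9099 s.
Frames = 9099 × 25 = 227475.

227475 frames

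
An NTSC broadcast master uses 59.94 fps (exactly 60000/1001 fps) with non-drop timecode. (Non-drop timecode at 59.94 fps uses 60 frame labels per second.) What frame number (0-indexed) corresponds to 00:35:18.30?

Total seconds to the label: (0 × 3600 + 35 × 60 + 18) = 2118.
Frame index = 2118 × 60 + 30 = 127110.

frame 127110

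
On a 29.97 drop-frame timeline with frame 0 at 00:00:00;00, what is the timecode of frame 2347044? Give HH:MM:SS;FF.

Each 10-minute DF block holds 10 × 60 × 30 − 9 × 2 = 17982 frames. 2347044 ÷ 17982 → 130 full blocks, remainder 9384.
Within the partial block the first minute is 1800 frames and each further minute 1798, so 5 further minute boundaries passed. Total skipped labels = 18 × 130 + 2 × 5 = 2350.
Non-drop label index = 2347044 + 2350 = 2349394; at 30 labels/s that is 21:45:13:04, i.e. DF 21:45:13;04.

21:45:13;04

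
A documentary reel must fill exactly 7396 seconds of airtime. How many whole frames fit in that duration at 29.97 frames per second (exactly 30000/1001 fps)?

Frames = 7396 × 30000/1001 = 221880000/1001 ≈ 221658.3417.
Complete frames: 221658.

221658 frames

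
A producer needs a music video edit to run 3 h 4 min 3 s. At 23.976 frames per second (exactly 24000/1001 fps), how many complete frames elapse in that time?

3 h 4 min 3 s = 11043 s.
Frames = 11043 × 24000/1001 = 265032000/1001 ≈ 264767.2328.
Complete frames: 264767.

264767 frames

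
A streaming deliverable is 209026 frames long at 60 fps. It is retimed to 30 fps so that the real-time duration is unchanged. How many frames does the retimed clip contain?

Target frames = source frames × (target rate / source rate) = 209026 × (30)/(60) = 209026 × 1/2 = 104513.

104513 frames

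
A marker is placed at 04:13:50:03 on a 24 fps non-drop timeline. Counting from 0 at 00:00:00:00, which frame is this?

365523

Total seconds to the label: (4 × 3600 + 13 × 60 + 50) = 15230.
Frame index = 15230 × 24 + 3 = 365523.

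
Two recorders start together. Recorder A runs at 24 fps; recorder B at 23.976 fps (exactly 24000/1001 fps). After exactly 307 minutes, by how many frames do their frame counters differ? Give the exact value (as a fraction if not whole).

307 min = 18420 s.
A emits 24 × 18420 = 442080 frames; B emits 24000/1001 × 18420 = 442080000/1001.
Difference = 442080/1001 frames (≈ 441.6384); B is behind A.

442080/1001 frames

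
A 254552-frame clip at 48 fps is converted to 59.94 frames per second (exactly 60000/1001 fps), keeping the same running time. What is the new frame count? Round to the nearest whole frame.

317872 frames

Frames at target rate = 254552 × (60000/1001) / (48) = 318190000/1001 ≈ 317872.128.
Nearest whole frame: 317872.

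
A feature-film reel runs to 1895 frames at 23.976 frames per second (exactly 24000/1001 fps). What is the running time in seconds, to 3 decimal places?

Running time = 1895 × 1001/24000 = 379379/4800 s ≈ 79.037 s.

79.037 seconds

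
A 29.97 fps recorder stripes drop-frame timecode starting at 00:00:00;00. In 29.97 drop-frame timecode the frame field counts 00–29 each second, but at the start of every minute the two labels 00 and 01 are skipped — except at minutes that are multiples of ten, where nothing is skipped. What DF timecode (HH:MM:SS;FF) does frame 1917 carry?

Ten DF minutes hold 17982 frames, so frame 1917 lies in block 0 (frames 0–17981) with 1917 frames into that block.
The block's first minute is 1800 frames and the rest 1798 each; 1917 frames reaches minute 1, so 0 × 18 + 1 × 2 = 2 labels have been skipped so far.
Adding those back, label number 1917 + 2 = 1919 at 30 labels/s is 63 s + 29 f = 0 h 1 min 3 s frame 29, i.e. 00:01:03;29.

00:01:03;29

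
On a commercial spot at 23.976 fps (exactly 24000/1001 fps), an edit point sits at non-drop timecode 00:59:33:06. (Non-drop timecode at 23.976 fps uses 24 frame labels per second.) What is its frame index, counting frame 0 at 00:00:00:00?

frame 85758

Total seconds to the label: (0 × 3600 + 59 × 60 + 33) = 3573.
Frame index = 3573 × 24 + 6 = 85758.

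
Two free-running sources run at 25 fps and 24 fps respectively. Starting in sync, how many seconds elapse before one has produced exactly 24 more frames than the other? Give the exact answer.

The gap grows by |24 − 25| = 1 frame per second.
Time for a 24-frame gap: 24 ÷ (1) = 24 s.

24 seconds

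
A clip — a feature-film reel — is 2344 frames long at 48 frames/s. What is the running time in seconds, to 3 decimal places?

Running time = 2344 × 1/48 = 293/6 s ≈ 48.833 s.

48.833 seconds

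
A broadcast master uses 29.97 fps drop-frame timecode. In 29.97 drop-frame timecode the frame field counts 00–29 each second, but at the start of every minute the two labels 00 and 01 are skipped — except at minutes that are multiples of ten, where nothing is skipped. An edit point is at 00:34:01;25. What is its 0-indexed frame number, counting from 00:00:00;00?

Complete 10-minute blocks: 3, each 17982 frames → 53946.
Remaining 4 whole minutes in the current block: 1800 + 3 × 1798 = 7194 frames.
Within the current minute: 1 × 30 + 25 − 2 = 53 (labels ;00/;01 skipped at this minute). Total = 53946 + 7194 + 53 = 61193.

61193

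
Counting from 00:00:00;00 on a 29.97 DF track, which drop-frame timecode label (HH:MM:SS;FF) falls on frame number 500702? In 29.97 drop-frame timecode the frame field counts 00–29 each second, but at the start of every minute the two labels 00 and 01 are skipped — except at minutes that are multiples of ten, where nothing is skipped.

04:38:26;24

Ten DF minutes hold 17982 frames, so frame 500702 lies in block 27 (frames 485514–503495) with 15188 frames into that block.
The block's first minute is 1800 frames and the rest 1798 each; 15188 frames reaches minute 8, so 27 × 18 + 8 × 2 = 502 labels have been skipped so far.
Adding those back, label number 500702 + 502 = 501204 at 30 labels/s is 16706 s + 24 f = 4 h 38 min 26 s frame 24, i.e. 04:38:26;24.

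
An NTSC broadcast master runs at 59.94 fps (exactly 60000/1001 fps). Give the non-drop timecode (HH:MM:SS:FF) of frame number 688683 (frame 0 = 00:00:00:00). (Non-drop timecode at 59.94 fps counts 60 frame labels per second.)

688683 ÷ 60 = 11478 full seconds, remainder 3 frames.
11478 s = 3 h 11 min 18 s.
Timecode: 03:11:18:03.

03:11:18:03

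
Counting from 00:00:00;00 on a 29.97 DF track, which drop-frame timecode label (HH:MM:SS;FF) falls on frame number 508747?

Each 10-minute DF block holds 10 × 60 × 30 − 9 × 2 = 17982 frames. 508747 ÷ 17982 → 28 full blocks, remainder 5251.
Within the partial block the first minute is 1800 frames and each further minute 1798, so 2 further minute boundaries passed. Total skipped labels = 18 × 28 + 2 × 2 = 508.
Non-drop label index = 508747 + 508 = 509255; at 30 labels/s that is 04:42:55:05, i.e. DF 04:42:55;05.

04:42:55;05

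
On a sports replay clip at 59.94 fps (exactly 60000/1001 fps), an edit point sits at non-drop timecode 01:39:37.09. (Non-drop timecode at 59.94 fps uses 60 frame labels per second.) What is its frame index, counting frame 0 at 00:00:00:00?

frame 358629

Total seconds to the label: (1 × 3600 + 39 × 60 + 37) = 5977.
Frame index = 5977 × 60 + 9 = 358629.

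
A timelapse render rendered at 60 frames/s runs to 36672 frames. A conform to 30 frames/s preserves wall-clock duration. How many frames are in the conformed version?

18336 frames

Target frames = source frames × (target rate / source rate) = 36672 × (30)/(60) = 36672 × 1/2 = 18336.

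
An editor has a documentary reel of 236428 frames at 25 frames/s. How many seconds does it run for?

Running time = 236428 / (25) = 9457.12 s.

9457.12 seconds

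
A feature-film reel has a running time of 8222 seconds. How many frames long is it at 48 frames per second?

394656 frames

Frames = 8222 × 48 = 394656.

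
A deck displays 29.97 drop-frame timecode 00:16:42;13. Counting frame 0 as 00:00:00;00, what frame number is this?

As if non-drop at 30 labels/s: (0 × 3600 + 16 × 60 + 42) × 30 + 13 = 30073.
Minute boundaries passed: 16; those not divisible by 10: 16 − 1 = 15; dropped labels = 2 × 15 = 30.
Actual frame index = 30073 − 30 = 30043.

30043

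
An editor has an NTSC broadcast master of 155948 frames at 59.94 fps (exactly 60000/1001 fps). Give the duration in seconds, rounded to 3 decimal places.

2601.732 seconds

Running time = 155948 × 1001/60000 = 39025987/15000 s ≈ 2601.732 s.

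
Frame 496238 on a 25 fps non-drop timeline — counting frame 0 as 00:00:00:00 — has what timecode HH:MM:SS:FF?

496238 ÷ 25 = 19849 full seconds, remainder 13 frames.
19849 s = 5 h 30 min 49 s.
Timecode: 05:30:49:13.

05:30:49:13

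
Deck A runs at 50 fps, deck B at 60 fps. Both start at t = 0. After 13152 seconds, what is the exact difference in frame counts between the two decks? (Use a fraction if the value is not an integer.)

131520 frames

A emits 50 × 13152 = 657600 frames; B emits 60 × 13152 = 789120.
Difference = 131520 frames; B is ahead of A.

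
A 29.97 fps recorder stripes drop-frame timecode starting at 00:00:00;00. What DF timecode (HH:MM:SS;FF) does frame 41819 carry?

Each 10-minute DF block holds 10 × 60 × 30 − 9 × 2 = 17982 frames. 41819 ÷ 17982 → 2 full blocks, remainder 5855.
Within the partial block the first minute is 1800 frames and each further minute 1798, so 3 further minute boundaries passed. Total skipped labels = 18 × 2 + 2 × 3 = 42.
Non-drop label index = 41819 + 42 = 41861; at 30 labels/s that is 00:23:15:11, i.e. DF 00:23:15;11.

00:23:15;11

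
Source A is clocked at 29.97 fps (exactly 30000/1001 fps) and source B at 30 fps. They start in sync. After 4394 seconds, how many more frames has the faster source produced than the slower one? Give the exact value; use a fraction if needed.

A emits 30000/1001 × 4394 = 10140000/77 frames; B emits 30 × 4394 = 131820.
Difference = 10140/77 frames (≈ 131.6883); B is ahead of A.

10140/77 frames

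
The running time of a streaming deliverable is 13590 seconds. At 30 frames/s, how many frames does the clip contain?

407700 frames

Frames = 13590 × 30 = 407700.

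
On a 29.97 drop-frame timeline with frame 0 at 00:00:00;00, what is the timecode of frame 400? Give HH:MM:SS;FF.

00:00:13;10

Each 10-minute DF block holds 10 × 60 × 30 − 9 × 2 = 17982 frames. 400 ÷ 17982 → 0 full blocks, remainder 400.
Within the partial block the first minute is 1800 frames and each further minute 1798, so 0 further minute boundaries passed. Total skipped labels = 18 × 0 + 2 × 0 = 0.
Non-drop label index = 400 + 0 = 400; at 30 labels/s that is 00:00:13:10, i.e. DF 00:00:13;10.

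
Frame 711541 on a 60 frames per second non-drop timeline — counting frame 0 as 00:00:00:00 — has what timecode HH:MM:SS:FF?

711541 ÷ 60 = 11859 full seconds, remainder 1 frame.
11859 s = 3 h 17 min 39 s.
Timecode: 03:17:39:01.

03:17:39:01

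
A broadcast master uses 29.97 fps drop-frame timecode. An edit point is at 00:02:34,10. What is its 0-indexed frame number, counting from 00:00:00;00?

4626

Complete 10-minute blocks: 0, each 17982 frames → 0.
Remaining 2 whole minutes in the current block: 1800 + 1 × 1798 = 3598 frames.
Within the current minute: 34 × 30 + 10 − 2 = 1028 (labels ;00/;01 skipped at this minute). Total = 0 + 3598 + 1028 = 4626.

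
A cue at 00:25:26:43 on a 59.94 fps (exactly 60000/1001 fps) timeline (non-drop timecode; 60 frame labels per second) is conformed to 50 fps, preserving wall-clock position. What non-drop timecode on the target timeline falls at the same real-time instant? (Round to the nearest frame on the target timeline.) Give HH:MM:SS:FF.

Source frame index: (0×3600 + 25×60 + 26) × 60 + 43 = 91603.
Real time: 91603 / (60000/1001) = 91694603/60000 s.
Target frame: (91694603/60000) × (50) = 91694603/1200 ≈ 76412.169 → 76412.
At 50 labels/s: frame 76412 → 00:25:28:12.

00:25:28:12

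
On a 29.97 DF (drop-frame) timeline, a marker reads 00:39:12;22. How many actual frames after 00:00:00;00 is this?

70510

Complete 10-minute blocks: 3, each 17982 frames → 53946.
Remaining 9 whole minutes in the current block: 1800 + 8 × 1798 = 16184 frames.
Within the current minute: 12 × 30 + 22 − 2 = 380 (labels ;00/;01 skipped at this minute). Total = 53946 + 16184 + 380 = 70510.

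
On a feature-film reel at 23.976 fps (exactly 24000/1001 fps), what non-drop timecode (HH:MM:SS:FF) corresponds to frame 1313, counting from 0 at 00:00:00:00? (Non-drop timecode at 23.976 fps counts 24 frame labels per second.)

1313 ÷ 24 = 54 full seconds, remainder 17 frames.
54 s = 0 h 0 min 54 s.
Timecode: 00:00:54:17.

00:00:54:17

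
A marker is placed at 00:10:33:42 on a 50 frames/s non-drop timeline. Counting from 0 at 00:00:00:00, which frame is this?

Total seconds to the label: (0 × 3600 + 10 × 60 + 33) = 633.
Frame index = 633 × 50 + 42 = 31692.

frame 31692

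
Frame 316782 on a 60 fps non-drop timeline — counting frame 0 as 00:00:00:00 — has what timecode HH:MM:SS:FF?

316782 ÷ 60 = 5279 full seconds, remainder 42 frames.
5279 s = 1 h 27 min 59 s.
Timecode: 01:27:59:42.

01:27:59:42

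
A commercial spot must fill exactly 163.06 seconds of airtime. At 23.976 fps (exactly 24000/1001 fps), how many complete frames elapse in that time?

Frames = 163.06 × 24000/1001 = 3913440/1001 ≈ 3909.5305.
Complete frames: 3909.

3909 frames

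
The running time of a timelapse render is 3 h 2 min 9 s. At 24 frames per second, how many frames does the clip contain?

262296 frames

3 h 2 min 9 s = 10929 s.
Frames = 10929 × 24 = 262296.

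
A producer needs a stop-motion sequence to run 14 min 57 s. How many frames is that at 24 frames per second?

14 min 57 s = 897 s.
Frames = 897 × 24 = 21528.

21528 frames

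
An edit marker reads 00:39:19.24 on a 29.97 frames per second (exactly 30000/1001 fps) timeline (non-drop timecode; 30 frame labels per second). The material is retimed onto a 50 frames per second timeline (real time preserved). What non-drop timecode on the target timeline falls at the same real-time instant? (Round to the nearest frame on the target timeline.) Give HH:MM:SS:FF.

00:39:22:08

Source frame index: (0×3600 + 39×60 + 19) × 30 + 24 = 70794.
Real time: 70794 / (30000/1001) = 11810799/5000 s.
Target frame: (11810799/5000) × (50) = 11810799/100 ≈ 118107.990 → 118108.
At 50 labels/s: frame 118108 → 00:39:22:08.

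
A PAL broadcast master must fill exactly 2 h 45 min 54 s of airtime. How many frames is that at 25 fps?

2 h 45 min 54 s = 9954 s.
Frames = 9954 × 25 = 248850.

248850 frames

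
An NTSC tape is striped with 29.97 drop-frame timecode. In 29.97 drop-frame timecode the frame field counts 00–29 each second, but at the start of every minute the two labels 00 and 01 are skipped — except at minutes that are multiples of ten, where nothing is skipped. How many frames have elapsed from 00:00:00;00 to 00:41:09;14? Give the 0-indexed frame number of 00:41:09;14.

74010

As if non-drop at 30 labels/s: (0 × 3600 + 41 × 60 + 9) × 30 + 14 = 74084.
Minute boundaries passed: 41; those not divisible by 10: 41 − 4 = 37; dropped labels = 2 × 37 = 74.
Actual frame index = 74084 − 74 = 74010.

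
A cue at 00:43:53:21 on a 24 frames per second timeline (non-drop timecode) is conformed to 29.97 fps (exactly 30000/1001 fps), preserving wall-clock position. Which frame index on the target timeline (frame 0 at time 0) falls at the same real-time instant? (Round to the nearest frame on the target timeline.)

Source frame index: (0×3600 + 43×60 + 53) × 24 + 21 = 63213.
Real time: 63213 / (24) = 21071/8 s.
Target frame: (21071/8) × (30000/1001) = 79016250/1001 ≈ 78937.313 → 78937.

frame 78937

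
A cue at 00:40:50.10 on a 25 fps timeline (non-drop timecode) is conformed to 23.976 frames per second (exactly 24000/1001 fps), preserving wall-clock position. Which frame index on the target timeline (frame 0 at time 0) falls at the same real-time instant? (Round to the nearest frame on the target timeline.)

Source frame index: (0×3600 + 40×60 + 50) × 25 + 10 = 61260.
Real time: 61260 / (25) = 12252/5 s.
Target frame: (12252/5) × (24000/1001) = 58809600/1001 ≈ 58750.849 → 58751.

frame 58751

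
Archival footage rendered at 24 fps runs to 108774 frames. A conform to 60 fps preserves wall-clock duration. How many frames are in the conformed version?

271935 frames

Target frames = source frames × (target rate / source rate) = 108774 × (60)/(24) = 108774 × 5/2 = 271935.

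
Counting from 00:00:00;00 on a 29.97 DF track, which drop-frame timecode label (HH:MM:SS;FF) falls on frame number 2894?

Ten DF minutes hold 17982 frames, so frame 2894 lies in block 0 (frames 0–17981) with 2894 frames into that block.
The block's first minute is 1800 frames and the rest 1798 each; 2894 frames reaches minute 1, so 0 × 18 + 1 × 2 = 2 labels have been skipped so far.
Adding those back, label number 2894 + 2 = 2896 at 30 labels/s is 96 s + 16 f = 0 h 1 min 36 s frame 16, i.e. 00:01:36;16.

00:01:36;16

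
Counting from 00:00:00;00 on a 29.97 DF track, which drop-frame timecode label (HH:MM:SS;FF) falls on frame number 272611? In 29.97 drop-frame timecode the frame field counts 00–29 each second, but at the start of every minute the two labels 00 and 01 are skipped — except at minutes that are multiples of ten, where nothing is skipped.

02:31:36;03

Ten DF minutes hold 17982 frames, so frame 272611 lies in block 15 (frames 269730–287711) with 2881 frames into that block.
The block's first minute is 1800 frames and the rest 1798 each; 2881 frames reaches minute 1, so 15 × 18 + 1 × 2 = 272 labels have been skipped so far.
Adding those back, label number 272611 + 272 = 272883 at 30 labels/s is 9096 s + 3 f = 2 h 31 min 36 s frame 3, i.e. 02:31:36;03.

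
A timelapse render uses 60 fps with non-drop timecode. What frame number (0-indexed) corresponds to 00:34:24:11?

Total seconds to the label: (0 × 3600 + 34 × 60 + 24) = 2064.
Frame index = 2064 × 60 + 11 = 123851.

123851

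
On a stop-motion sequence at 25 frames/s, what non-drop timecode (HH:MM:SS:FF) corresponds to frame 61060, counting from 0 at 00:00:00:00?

61060 ÷ 25 = 2442 full seconds, remainder 10 frames.
2442 s = 0 h 40 min 42 s.
Timecode: 00:40:42:10.

00:40:42:10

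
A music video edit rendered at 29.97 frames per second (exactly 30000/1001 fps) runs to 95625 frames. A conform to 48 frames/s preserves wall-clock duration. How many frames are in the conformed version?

153153 frames

Target frames = source frames × (target rate / source rate) = 95625 × (48)/(30000/1001) = 95625 × 1001/625 = 153153.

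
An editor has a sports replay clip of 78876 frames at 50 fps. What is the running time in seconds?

Running time = 78876 / (50) = 1577.52 s.

1577.52 seconds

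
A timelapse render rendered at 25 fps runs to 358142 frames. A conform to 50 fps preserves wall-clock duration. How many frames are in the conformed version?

Target frames = source frames × (target rate / source rate) = 358142 × (50)/(25) = 358142 × 2 = 716284.

716284 frames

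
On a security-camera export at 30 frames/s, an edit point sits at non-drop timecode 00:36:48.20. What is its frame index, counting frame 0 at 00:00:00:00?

Total seconds to the label: (0 × 3600 + 36 × 60 + 48) = 2208.
Frame index = 2208 × 30 + 20 = 66260.

frame 66260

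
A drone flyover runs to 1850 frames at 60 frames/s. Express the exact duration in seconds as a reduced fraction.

185/6 seconds

Running time = 1850 ÷ (60) = 1850 × 1/60 = 185/6 s.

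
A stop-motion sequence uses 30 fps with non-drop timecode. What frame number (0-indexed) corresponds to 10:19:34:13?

Total seconds to the label: (10 × 3600 + 19 × 60 + 34) = 37174.
Frame index = 37174 × 30 + 13 = 1115233.

frame 1115233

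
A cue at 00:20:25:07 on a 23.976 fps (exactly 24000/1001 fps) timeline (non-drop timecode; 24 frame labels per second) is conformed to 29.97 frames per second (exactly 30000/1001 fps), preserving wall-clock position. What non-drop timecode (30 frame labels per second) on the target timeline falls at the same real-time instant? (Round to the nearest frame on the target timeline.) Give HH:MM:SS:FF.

00:20:25:09

Source frame index: (0×3600 + 20×60 + 25) × 24 + 7 = 29407.
Real time: 29407 / (24000/1001) = 29436407/24000 s.
Target frame: (29436407/24000) × (30000/1001) = 147035/4 ≈ 36758.750 → 36759.
At 30 labels/s: frame 36759 → 00:20:25:09.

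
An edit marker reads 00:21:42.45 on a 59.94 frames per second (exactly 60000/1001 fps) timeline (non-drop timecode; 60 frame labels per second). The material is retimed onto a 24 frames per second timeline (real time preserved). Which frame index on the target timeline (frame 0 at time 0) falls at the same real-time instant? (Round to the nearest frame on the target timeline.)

Source frame index: (0×3600 + 21×60 + 42) × 60 + 45 = 78165.
Real time: 78165 / (60000/1001) = 5216211/4000 s.
Target frame: (5216211/4000) × (24) = 15648633/500 ≈ 31297.266 → 31297.

frame 31297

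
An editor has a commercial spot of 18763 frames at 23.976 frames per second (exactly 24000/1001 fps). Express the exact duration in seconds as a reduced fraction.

Running time = 18763 ÷ (24000/1001) = 18763 × 1001/24000 = 18781763/24000 s.

18781763/24000 seconds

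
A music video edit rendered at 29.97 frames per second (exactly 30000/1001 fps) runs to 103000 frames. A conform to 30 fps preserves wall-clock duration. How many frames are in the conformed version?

Target frames = source frames × (target rate / source rate) = 103000 × (30)/(30000/1001) = 103000 × 1001/1000 = 103103.

103103 frames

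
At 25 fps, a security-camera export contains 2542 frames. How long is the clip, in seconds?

Running time = 2542 / (25) = 101.68 s.

101.68 seconds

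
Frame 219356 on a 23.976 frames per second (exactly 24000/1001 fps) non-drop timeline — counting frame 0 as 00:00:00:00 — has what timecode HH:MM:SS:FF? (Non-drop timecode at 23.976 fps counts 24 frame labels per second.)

02:32:19:20

219356 ÷ 24 = 9139 full seconds, remainder 20 frames.
9139 s = 2 h 32 min 19 s.
Timecode: 02:32:19:20.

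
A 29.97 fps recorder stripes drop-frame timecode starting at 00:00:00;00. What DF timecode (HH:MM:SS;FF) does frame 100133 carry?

00:55:41;03

Each 10-minute DF block holds 10 × 60 × 30 − 9 × 2 = 17982 frames. 100133 ÷ 17982 → 5 full blocks, remainder 10223.
Within the partial block the first minute is 1800 frames and each further minute 1798, so 5 further minute boundaries passed. Total skipped labels = 18 × 5 + 2 × 5 = 100.
Non-drop label index = 100133 + 100 = 100233; at 30 labels/s that is 00:55:41:03, i.e. DF 00:55:41;03.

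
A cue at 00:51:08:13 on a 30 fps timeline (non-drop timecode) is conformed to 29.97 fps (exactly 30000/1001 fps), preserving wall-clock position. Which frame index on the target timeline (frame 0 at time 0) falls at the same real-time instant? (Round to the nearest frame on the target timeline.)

Source frame index: (0×3600 + 51×60 + 8) × 30 + 13 = 92053.
Real time: 92053 / (30) = 92053/30 s.
Target frame: (92053/30) × (30000/1001) = 7081000/77 ≈ 91961.039 → 91961.

frame 91961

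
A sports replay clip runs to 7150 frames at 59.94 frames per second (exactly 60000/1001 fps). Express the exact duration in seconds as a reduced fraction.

Running time = 7150 ÷ (60000/1001) = 7150 × 1001/60000 = 143143/1200 s.

143143/1200 seconds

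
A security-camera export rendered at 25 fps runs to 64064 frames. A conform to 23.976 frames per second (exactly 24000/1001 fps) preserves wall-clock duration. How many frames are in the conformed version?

61440 frames

Target frames = source frames × (target rate / source rate) = 64064 × (24000/1001)/(25) = 64064 × 960/1001 = 61440.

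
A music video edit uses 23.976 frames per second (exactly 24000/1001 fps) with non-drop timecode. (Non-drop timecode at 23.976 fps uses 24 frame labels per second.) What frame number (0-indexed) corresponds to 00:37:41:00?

frame 54264

Total seconds to the label: (0 × 3600 + 37 × 60 + 41) = 2261.
Frame index = 2261 × 24 + 0 = 54264.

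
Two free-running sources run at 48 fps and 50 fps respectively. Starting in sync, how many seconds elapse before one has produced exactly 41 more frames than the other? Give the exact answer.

20.5 seconds

The gap grows by |50 − 48| = 2 frames per second.
Time for a 41-frame gap: 41 ÷ (2) = 20.5 s.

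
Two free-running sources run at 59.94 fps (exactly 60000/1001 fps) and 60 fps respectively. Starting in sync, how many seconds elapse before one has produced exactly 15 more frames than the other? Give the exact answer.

The gap grows by |60 − 60000/1001| = 60/1001 frames per second.
Time for a 15-frame gap: 15 ÷ (60/1001) = 250.25 s.

250.25 seconds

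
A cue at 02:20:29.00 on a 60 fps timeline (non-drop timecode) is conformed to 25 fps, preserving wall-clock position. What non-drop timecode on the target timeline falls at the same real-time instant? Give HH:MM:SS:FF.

02:20:29:00

Source frame index: (2×3600 + 20×60 + 29) × 60 + 0 = 505740.
Real time: 505740 / (60) = 8429 s.
Target frame: (8429) × (25) = 210725.
At 25 labels/s: frame 210725 → 02:20:29:00.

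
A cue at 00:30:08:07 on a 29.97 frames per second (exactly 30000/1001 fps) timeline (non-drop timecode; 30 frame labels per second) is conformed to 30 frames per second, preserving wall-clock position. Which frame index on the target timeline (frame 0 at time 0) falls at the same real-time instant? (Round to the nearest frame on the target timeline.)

frame 54301

Source frame index: (0×3600 + 30×60 + 8) × 30 + 7 = 54247.
Real time: 54247 / (30000/1001) = 54301247/30000 s.
Target frame: (54301247/30000) × (30) = 54301247/1000 ≈ 54301.247 → 54301.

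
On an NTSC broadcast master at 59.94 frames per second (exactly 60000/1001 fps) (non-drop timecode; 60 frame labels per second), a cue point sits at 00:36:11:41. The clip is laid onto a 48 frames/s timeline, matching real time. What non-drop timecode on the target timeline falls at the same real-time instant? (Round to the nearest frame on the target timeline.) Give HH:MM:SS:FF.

00:36:13:41

Source frame index: (0×3600 + 36×60 + 11) × 60 + 41 = 130301.
Real time: 130301 / (60000/1001) = 130431301/60000 s.
Target frame: (130431301/60000) × (48) = 130431301/1250 ≈ 104345.041 → 104345.
At 48 labels/s: frame 104345 → 00:36:13:41.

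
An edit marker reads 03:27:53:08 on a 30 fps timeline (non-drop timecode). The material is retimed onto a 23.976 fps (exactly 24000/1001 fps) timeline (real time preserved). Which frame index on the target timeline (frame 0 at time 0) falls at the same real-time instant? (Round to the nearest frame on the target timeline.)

frame 299059

Source frame index: (3×3600 + 27×60 + 53) × 30 + 8 = 374198.
Real time: 374198 / (30) = 187099/15 s.
Target frame: (187099/15) × (24000/1001) = 27214400/91 ≈ 299059.341 → 299059.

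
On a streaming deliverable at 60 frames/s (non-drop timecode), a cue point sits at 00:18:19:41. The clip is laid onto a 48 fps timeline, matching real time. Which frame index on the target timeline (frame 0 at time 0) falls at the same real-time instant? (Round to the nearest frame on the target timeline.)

frame 52785

Source frame index: (0×3600 + 18×60 + 19) × 60 + 41 = 65981.
Real time: 65981 / (60) = 65981/60 s.
Target frame: (65981/60) × (48) = 263924/5 ≈ 52784.800 → 52785.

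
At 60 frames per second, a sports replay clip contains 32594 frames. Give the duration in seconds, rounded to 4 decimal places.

543.2333 seconds

Running time = 32594 × 1/60 = 16297/30 s ≈ 543.2333 s.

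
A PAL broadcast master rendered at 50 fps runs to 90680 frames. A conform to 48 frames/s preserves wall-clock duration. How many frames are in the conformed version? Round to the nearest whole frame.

Frames at target rate = 90680 × (48) / (50) = 435264/5 ≈ 87052.800.
Nearest whole frame: 87053.

87053 frames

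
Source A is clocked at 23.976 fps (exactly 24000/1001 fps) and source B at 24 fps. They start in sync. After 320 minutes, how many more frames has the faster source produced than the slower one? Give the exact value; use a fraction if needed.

320 min = 19200 s.
A emits 24000/1001 × 19200 = 460800000/1001 frames; B emits 24 × 19200 = 460800.
Difference = 460800/1001 frames (≈ 460.3397); B is ahead of A.

460800/1001 frames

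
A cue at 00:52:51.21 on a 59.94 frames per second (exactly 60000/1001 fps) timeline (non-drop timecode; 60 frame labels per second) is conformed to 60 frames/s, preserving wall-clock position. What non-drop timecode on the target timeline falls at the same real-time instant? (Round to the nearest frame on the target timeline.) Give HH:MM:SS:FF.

Source frame index: (0×3600 + 52×60 + 51) × 60 + 21 = 190281.
Real time: 190281 / (60000/1001) = 63490427/20000 s.
Target frame: (63490427/20000) × (60) = 190471281/1000 ≈ 190471.281 → 190471.
At 60 labels/s: frame 190471 → 00:52:54:31.

00:52:54:31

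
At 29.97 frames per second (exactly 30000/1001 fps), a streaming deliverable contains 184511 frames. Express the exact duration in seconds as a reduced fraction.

184695511/30000 seconds

Running time = 184511 ÷ (30000/1001) = 184511 × 1001/30000 = 184695511/30000 s.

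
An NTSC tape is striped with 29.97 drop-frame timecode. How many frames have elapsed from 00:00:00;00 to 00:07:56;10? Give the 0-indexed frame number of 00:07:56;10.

14276

Complete 10-minute blocks: 0, each 17982 frames → 0.
Remaining 7 whole minutes in the current block: 1800 + 6 × 1798 = 12588 frames.
Within the current minute: 56 × 30 + 10 − 2 = 1688 (labels ;00/;01 skipped at this minute). Total = 0 + 12588 + 1688 = 14276.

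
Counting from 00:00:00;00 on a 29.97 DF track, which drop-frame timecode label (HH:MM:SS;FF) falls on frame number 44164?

Each 10-minute DF block holds 10 × 60 × 30 − 9 × 2 = 17982 frames. 44164 ÷ 17982 → 2 full blocks, remainder 8200.
Within the partial block the first minute is 1800 frames and each further minute 1798, so 4 further minute boundaries passed. Total skipped labels = 18 × 2 + 2 × 4 = 44.
Non-drop label index = 44164 + 44 = 44208; at 30 labels/s that is 00:24:33:18, i.e. DF 00:24:33;18.

00:24:33;18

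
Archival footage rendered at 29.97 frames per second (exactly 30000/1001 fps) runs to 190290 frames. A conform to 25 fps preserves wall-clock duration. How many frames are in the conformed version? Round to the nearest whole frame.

Frames at target rate = 190290 × (25) / (30000/1001) = 6349343/40 ≈ 158733.575.
Nearest whole frame: 158734.

158734 frames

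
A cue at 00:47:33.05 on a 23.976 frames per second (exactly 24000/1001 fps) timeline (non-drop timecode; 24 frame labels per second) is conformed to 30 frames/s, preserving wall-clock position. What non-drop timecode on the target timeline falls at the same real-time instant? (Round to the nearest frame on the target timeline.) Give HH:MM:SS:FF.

00:47:36:02

Source frame index: (0×3600 + 47×60 + 33) × 24 + 5 = 68477.
Real time: 68477 / (24000/1001) = 68545477/24000 s.
Target frame: (68545477/24000) × (30) = 68545477/800 ≈ 85681.846 → 85682.
At 30 labels/s: frame 85682 → 00:47:36:02.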